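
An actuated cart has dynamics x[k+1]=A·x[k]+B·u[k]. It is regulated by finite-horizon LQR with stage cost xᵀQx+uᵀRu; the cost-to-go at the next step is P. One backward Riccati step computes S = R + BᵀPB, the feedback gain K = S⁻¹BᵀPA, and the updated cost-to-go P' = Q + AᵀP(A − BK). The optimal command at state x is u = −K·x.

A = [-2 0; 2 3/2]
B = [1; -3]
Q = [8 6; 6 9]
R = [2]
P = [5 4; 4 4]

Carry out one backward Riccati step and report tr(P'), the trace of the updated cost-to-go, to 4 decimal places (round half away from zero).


BᵀP = [-7.0000 -8.0000]
S = R + BᵀPB = [2] + [17.0000] = [19.0000]
BᵀPA = [-2.0000 -12.0000]
K = S⁻¹·BᵀPA = [-0.1053 -0.6316]
A−BK = [-1.8947 0.6316; 1.6842 -0.3947]
AᵀP(A−BK) = [3.7895 -1.2632; -1.2632 1.4211]
P' = Q + AᵀP(A−BK) = [11.7895 4.7368; 4.7368 10.4211]
tr(P') = 22.2105

22.2105


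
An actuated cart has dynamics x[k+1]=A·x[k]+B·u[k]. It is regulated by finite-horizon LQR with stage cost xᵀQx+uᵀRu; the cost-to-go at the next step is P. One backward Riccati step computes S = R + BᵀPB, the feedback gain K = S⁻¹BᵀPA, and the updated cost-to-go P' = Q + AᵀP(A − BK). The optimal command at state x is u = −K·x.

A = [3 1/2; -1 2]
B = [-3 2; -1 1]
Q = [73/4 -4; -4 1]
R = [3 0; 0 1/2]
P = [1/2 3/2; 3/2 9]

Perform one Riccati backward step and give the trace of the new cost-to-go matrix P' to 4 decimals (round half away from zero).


25.1804

BᵀP = [-3.0000 -13.5000; 2.5000 12.0000]
S = R + BᵀPB = [3 0; 0 1/2] + [22.5000 -19.5000; -19.5000 17.0000] = [25.5000 -19.5000; -19.5000 17.5000]
BᵀPA = [4.5000 -28.5000; -4.5000 25.2500]
K = S⁻¹·BᵀPA = [-0.1364 -0.0966; -0.4091 1.3352]
A−BK = [3.4091 -2.4602; -0.7273 0.5682]
AᵀP(A−BK) = [3.2727 -2.5568; -2.5568 2.6577]
P' = Q + AᵀP(A−BK) = [21.5227 -6.5568; -6.5568 3.6577]
tr(P') = 25.1804


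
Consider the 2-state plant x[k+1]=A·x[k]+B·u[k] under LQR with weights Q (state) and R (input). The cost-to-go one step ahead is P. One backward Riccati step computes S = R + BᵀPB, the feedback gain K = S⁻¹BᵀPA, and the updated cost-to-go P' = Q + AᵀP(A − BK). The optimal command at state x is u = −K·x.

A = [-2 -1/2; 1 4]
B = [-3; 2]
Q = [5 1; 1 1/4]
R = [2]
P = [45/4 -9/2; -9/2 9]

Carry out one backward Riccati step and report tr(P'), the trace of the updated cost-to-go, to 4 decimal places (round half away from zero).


58.8367

BᵀP = [-42.7500 31.5000]
S = R + BᵀPB = [2] + [191.2500] = [193.2500]
BᵀPA = [117.0000 147.3750]
K = S⁻¹·BᵀPA = [0.6054 0.7626]
A−BK = [-0.1837 1.7878; -0.2109 2.4748]
AᵀP(A−BK) = [1.1643 -3.7257; -3.7257 52.4224]
P' = Q + AᵀP(A−BK) = [6.1643 -2.7257; -2.7257 52.6724]
tr(P') = 58.8367


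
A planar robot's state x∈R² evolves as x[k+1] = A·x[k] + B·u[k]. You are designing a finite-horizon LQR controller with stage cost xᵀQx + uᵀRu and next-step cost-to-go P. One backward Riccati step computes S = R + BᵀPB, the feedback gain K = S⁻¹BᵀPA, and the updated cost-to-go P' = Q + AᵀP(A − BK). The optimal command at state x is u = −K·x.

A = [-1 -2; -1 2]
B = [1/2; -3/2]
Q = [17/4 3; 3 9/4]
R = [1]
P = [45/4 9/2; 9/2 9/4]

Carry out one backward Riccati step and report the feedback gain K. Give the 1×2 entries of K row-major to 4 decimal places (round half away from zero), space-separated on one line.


BᵀP = [-1.1250 -1.1250]
S = R + BᵀPB = [1] + [1.1250] = [2.1250]
BᵀPA = [2.2500 0.0000]
K = S⁻¹·BᵀPA = [1.0588 0.0000]
A−BK = [-1.5294 -2.0000; 0.5882 2.0000]
AᵀP(A−BK) = [20.1176 18.0000; 18.0000 18.0000]
P' = Q + AᵀP(A−BK) = [24.3676 21.0000; 21.0000 20.2500]
tr(P') = 44.6176

1.0588 0.0000


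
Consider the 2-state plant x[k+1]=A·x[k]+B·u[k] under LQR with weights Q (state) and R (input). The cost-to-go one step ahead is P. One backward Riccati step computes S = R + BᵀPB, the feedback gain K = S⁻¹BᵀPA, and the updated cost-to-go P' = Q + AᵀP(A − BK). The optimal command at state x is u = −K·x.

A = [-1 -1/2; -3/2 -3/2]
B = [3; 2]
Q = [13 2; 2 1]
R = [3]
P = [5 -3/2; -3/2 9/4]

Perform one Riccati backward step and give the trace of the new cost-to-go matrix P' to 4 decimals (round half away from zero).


BᵀP = [12.0000 0.0000]
S = R + BᵀPB = [3] + [36.0000] = [39.0000]
BᵀPA = [-12.0000 -6.0000]
K = S⁻¹·BᵀPA = [-0.3077 -0.1538]
A−BK = [-0.0769 -0.0385; -0.8846 -1.1923]
AᵀP(A−BK) = [1.8702 2.3413; 2.3413 3.1394]
P' = Q + AᵀP(A−BK) = [14.8702 4.3413; 4.3413 4.1394]
tr(P') = 19.0096

19.0096


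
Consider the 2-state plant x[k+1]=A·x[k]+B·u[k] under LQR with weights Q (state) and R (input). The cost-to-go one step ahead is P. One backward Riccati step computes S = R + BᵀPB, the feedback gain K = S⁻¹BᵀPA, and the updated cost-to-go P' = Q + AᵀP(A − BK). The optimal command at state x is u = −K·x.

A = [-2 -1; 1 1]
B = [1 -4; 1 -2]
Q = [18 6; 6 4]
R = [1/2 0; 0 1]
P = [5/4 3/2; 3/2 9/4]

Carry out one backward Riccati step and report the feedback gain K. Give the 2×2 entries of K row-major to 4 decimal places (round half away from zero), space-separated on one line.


BᵀP = [2.7500 3.7500; -8.0000 -10.5000]
S = R + BᵀPB = [1/2 0; 0 1] + [6.5000 -18.5000; -18.5000 53.0000] = [7.0000 -18.5000; -18.5000 54.0000]
BᵀPA = [-1.7500 1.0000; 5.5000 -2.5000]
K = S⁻¹·BᵀPA = [0.2028 0.2168; 0.1713 0.0280]
A−BK = [-1.5175 -1.1049; 1.1399 0.8392]
AᵀP(A−BK) = [0.6626 0.4755; 0.4755 0.3531]
P' = Q + AᵀP(A−BK) = [18.6626 6.4755; 6.4755 4.3531]
tr(P') = 23.0157

0.2028 0.2168 0.1713 0.0280


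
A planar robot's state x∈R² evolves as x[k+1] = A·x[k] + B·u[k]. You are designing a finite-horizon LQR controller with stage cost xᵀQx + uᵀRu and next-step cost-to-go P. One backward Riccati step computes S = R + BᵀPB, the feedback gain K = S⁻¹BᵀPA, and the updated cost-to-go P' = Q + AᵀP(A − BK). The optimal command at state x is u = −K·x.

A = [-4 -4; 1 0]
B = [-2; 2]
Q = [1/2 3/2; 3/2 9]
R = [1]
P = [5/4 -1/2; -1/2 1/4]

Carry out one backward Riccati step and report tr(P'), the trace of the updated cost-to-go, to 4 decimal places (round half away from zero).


BᵀP = [-3.5000 1.5000]
S = R + BᵀPB = [1] + [10.0000] = [11.0000]
BᵀPA = [15.5000 14.0000]
K = S⁻¹·BᵀPA = [1.4091 1.2727]
A−BK = [-1.1818 -1.4545; -1.8182 -2.5455]
AᵀP(A−BK) = [2.4091 2.2727; 2.2727 2.1818]
P' = Q + AᵀP(A−BK) = [2.9091 3.7727; 3.7727 11.1818]
tr(P') = 14.0909

14.0909


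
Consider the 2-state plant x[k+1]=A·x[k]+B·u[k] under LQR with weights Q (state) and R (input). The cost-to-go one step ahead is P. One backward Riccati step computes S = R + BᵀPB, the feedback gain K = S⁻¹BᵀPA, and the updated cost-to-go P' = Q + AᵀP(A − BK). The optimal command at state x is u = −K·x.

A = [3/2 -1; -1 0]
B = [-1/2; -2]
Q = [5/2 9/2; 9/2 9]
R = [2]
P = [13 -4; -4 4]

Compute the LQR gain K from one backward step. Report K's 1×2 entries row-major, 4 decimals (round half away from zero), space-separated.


0.6226 -0.1132

BᵀP = [1.5000 -6.0000]
S = R + BᵀPB = [2] + [11.2500] = [13.2500]
BᵀPA = [8.2500 -1.5000]
K = S⁻¹·BᵀPA = [0.6226 -0.1132]
A−BK = [1.8113 -1.0566; 0.2453 -0.2264]
AᵀP(A−BK) = [40.1132 -22.5660; -22.5660 12.8302]
P' = Q + AᵀP(A−BK) = [42.6132 -18.0660; -18.0660 21.8302]
tr(P') = 64.4434


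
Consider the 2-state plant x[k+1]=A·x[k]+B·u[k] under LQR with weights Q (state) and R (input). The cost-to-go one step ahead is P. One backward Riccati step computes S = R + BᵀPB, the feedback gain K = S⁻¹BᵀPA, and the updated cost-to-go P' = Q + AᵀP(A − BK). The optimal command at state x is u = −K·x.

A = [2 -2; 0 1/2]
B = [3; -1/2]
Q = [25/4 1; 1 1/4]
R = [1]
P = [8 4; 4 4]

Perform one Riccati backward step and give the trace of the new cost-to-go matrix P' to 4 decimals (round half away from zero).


7.7419

BᵀP = [22.0000 10.0000]
S = R + BᵀPB = [1] + [61.0000] = [62.0000]
BᵀPA = [44.0000 -39.0000]
K = S⁻¹·BᵀPA = [0.7097 -0.6290]
A−BK = [-0.1290 -0.1129; 0.3548 0.1855]
AᵀP(A−BK) = [0.7742 -0.3226; -0.3226 0.4677]
P' = Q + AᵀP(A−BK) = [7.0242 0.6774; 0.6774 0.7177]
tr(P') = 7.7419


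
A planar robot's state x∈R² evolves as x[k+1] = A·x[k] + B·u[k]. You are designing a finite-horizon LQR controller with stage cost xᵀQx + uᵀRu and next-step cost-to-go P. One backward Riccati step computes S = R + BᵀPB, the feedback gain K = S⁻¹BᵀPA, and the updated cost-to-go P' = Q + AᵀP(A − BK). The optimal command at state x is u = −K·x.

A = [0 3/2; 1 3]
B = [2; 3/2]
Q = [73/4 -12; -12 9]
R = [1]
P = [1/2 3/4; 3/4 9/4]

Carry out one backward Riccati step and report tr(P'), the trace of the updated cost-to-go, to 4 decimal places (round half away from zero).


BᵀP = [2.1250 4.8750]
S = R + BᵀPB = [1] + [11.5625] = [12.5625]
BᵀPA = [4.8750 17.8125]
K = S⁻¹·BᵀPA = [0.3881 1.4179]
A−BK = [-0.7761 -1.3358; 0.4179 0.8731]
AᵀP(A−BK) = [0.3582 0.9627; 0.9627 2.8685]
P' = Q + AᵀP(A−BK) = [18.6082 -11.0373; -11.0373 11.8685]
tr(P') = 30.4767

30.4767


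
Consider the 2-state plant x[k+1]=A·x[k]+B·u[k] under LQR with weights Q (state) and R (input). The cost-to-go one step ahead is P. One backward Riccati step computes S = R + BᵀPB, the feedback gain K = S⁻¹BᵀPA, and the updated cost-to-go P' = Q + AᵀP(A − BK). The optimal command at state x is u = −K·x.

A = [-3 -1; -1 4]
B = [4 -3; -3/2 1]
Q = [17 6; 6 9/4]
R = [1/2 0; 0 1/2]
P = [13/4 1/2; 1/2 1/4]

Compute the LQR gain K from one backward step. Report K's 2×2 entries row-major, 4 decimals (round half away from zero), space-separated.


BᵀP = [12.2500 1.6250; -9.2500 -1.2500]
S = R + BᵀPB = [1/2 0; 0 1/2] + [46.5625 -35.1250; -35.1250 26.5000] = [47.0625 -35.1250; -35.1250 27.0000]
BᵀPA = [-38.3750 -5.7500; 29.0000 4.2500]
K = S⁻¹·BᵀPA = [-0.4740 -0.1617; 0.4575 -0.0529]
A−BK = [0.2683 -0.5121; -2.1684 3.8104]
AᵀP(A−BK) = [1.0446 -1.4196; -1.4196 2.5453]
P' = Q + AᵀP(A−BK) = [18.0446 4.5804; 4.5804 4.7953]
tr(P') = 22.8399

-0.4740 -0.1617 0.4575 -0.0529


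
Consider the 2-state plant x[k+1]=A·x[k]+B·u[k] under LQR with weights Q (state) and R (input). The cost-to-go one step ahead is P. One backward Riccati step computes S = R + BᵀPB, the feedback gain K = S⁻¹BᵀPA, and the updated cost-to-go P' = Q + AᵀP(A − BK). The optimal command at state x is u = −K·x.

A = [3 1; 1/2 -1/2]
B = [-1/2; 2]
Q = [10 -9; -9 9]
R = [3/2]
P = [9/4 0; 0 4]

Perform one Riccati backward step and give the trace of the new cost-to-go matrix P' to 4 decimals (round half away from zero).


BᵀP = [-1.1250 8.0000]
S = R + BᵀPB = [3/2] + [16.5625] = [18.0625]
BᵀPA = [0.6250 -5.1250]
K = S⁻¹·BᵀPA = [0.0346 -0.2837]
A−BK = [3.0173 0.8581; 0.4308 0.0675]
AᵀP(A−BK) = [21.2284 5.9273; 5.9273 1.7958]
P' = Q + AᵀP(A−BK) = [31.2284 -3.0727; -3.0727 10.7958]
tr(P') = 42.0242

42.0242


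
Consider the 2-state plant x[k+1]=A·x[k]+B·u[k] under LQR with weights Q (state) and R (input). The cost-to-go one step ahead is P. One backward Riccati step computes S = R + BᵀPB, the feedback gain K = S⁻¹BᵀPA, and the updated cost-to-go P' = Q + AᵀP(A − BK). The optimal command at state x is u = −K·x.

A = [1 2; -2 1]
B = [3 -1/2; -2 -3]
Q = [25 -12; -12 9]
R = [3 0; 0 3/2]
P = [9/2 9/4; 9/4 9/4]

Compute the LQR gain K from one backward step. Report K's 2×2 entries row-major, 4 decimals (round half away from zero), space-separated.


0.3327 0.4911 0.3542 -0.6869

BᵀP = [9.0000 2.2500; -9.0000 -7.8750]
S = R + BᵀPB = [3 0; 0 3/2] + [22.5000 -11.2500; -11.2500 28.1250] = [25.5000 -11.2500; -11.2500 29.6250]
BᵀPA = [4.5000 20.2500; 6.7500 -25.8750]
K = S⁻¹·BᵀPA = [0.3327 0.4911; 0.3542 -0.6869]
A−BK = [0.1789 0.1834; -0.2719 -0.0787]
AᵀP(A−BK) = [0.6118 0.1771; 0.1771 1.5315]
P' = Q + AᵀP(A−BK) = [25.6118 -11.8229; -11.8229 10.5315]
tr(P') = 36.1433


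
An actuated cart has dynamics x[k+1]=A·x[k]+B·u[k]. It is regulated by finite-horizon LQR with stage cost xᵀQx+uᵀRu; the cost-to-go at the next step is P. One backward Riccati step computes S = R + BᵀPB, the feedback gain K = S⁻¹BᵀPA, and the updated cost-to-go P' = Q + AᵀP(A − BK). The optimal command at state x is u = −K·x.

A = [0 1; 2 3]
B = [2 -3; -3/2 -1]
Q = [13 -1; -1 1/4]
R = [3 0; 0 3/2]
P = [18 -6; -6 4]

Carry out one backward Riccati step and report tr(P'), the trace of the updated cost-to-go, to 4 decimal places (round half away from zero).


BᵀP = [45.0000 -18.0000; -48.0000 14.0000]
S = R + BᵀPB = [3 0; 0 3/2] + [117.0000 -117.0000; -117.0000 130.0000] = [120.0000 -117.0000; -117.0000 131.5000]
BᵀPA = [-36.0000 -9.0000; 28.0000 -6.0000]
K = S⁻¹·BᵀPA = [-0.6973 -0.9017; -0.4075 -0.8479]
A−BK = [0.1722 0.2597; 0.5466 0.7995]
AᵀP(A−BK) = [2.3070 3.2798; 3.2798 4.7970]
P' = Q + AᵀP(A−BK) = [15.3070 2.2798; 2.2798 5.0470]
tr(P') = 20.3540

20.3540


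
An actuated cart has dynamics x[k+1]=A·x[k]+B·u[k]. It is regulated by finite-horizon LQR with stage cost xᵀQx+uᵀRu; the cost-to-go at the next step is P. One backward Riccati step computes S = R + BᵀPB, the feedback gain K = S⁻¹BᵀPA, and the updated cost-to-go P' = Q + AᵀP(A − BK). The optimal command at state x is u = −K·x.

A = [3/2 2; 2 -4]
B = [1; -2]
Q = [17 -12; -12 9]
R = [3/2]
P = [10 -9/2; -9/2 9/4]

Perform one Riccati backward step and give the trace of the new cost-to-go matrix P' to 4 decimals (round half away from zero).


BᵀP = [19.0000 -9.0000]
S = R + BᵀPB = [3/2] + [37.0000] = [38.5000]
BᵀPA = [10.5000 74.0000]
K = S⁻¹·BᵀPA = [0.2727 1.9221]
A−BK = [1.2273 0.0779; 2.5455 -0.1558]
AᵀP(A−BK) = [1.6364 0.8182; 0.8182 5.7662]
P' = Q + AᵀP(A−BK) = [18.6364 -11.1818; -11.1818 14.7662]
tr(P') = 33.4026

33.4026


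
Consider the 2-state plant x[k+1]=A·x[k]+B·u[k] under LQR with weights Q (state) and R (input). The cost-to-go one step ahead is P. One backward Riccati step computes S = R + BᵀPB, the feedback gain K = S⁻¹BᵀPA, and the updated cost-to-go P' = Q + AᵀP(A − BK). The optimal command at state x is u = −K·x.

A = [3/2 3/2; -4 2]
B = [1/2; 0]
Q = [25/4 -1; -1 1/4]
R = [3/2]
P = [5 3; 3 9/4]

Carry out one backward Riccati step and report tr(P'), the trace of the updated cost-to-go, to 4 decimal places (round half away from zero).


BᵀP = [2.5000 1.5000]
S = R + BᵀPB = [3/2] + [1.2500] = [2.7500]
BᵀPA = [-2.2500 6.7500]
K = S⁻¹·BᵀPA = [-0.8182 2.4545]
A−BK = [1.9091 0.2727; -4.0000 2.0000]
AᵀP(A−BK) = [9.4091 -10.2273; -10.2273 21.6818]
P' = Q + AᵀP(A−BK) = [15.6591 -11.2273; -11.2273 21.9318]
tr(P') = 37.5909

37.5909


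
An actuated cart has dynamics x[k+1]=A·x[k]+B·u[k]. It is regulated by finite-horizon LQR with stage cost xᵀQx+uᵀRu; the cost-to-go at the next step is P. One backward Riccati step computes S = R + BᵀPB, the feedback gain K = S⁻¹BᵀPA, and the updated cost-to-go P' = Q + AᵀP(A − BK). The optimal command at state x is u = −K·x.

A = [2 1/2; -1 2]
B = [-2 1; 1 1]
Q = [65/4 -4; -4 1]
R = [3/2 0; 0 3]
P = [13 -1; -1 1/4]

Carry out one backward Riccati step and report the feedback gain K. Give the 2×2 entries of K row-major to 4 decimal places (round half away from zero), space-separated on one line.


-0.8984 -0.0802 0.1765 0.1765

BᵀP = [-27.0000 2.2500; 12.0000 -0.7500]
S = R + BᵀPB = [3/2 0; 0 3] + [56.2500 -24.7500; -24.7500 11.2500] = [57.7500 -24.7500; -24.7500 14.2500]
BᵀPA = [-56.2500 -9.0000; 24.7500 4.5000]
K = S⁻¹·BᵀPA = [-0.8984 -0.0802; 0.1765 0.1765]
A−BK = [0.0267 0.1631; -0.2781 1.9037]
AᵀP(A−BK) = [1.3476 0.1203; 0.1203 0.7340]
P' = Q + AᵀP(A−BK) = [17.5976 -3.8797; -3.8797 1.7340]
tr(P') = 19.3316


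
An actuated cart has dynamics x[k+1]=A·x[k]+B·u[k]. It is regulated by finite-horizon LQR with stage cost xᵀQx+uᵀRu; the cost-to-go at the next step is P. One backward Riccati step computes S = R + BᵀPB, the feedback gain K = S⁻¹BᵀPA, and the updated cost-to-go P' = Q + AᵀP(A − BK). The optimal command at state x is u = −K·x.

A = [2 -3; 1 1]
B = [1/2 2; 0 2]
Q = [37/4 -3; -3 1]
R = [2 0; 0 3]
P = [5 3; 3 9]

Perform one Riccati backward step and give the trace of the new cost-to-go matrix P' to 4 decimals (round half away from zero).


36.5538

BᵀP = [2.5000 1.5000; 16.0000 24.0000]
S = R + BᵀPB = [2 0; 0 3] + [1.2500 8.0000; 8.0000 80.0000] = [3.2500 8.0000; 8.0000 83.0000]
BᵀPA = [6.5000 -6.0000; 56.0000 -24.0000]
K = S⁻¹·BᵀPA = [0.4447 -1.4872; 0.6318 -0.1458]
A−BK = [0.5140 -1.9648; -0.2637 1.2916]
AᵀP(A−BK) = [2.7266 -6.1677; -6.1677 23.5772]
P' = Q + AᵀP(A−BK) = [11.9766 -9.1677; -9.1677 24.5772]
tr(P') = 36.5538


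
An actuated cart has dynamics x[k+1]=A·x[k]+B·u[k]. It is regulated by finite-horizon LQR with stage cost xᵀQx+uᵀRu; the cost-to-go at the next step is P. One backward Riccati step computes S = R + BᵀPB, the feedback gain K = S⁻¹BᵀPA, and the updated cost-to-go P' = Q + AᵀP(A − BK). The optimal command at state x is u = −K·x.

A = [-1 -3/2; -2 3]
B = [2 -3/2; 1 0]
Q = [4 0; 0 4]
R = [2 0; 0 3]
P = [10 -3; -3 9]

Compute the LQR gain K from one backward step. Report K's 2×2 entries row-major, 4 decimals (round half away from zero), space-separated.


-1.2593 1.4444 -1.0240 2.8562

BᵀP = [17.0000 3.0000; -15.0000 4.5000]
S = R + BᵀPB = [2 0; 0 3] + [37.0000 -25.5000; -25.5000 22.5000] = [39.0000 -25.5000; -25.5000 25.5000]
BᵀPA = [-23.0000 -16.5000; 6.0000 36.0000]
K = S⁻¹·BᵀPA = [-1.2593 1.4444; -1.0240 2.8562]
A−BK = [-0.0174 -0.1046; -0.7407 1.5556]
AᵀP(A−BK) = [11.1808 -22.9150; -22.9150 51.5098]
P' = Q + AᵀP(A−BK) = [15.1808 -22.9150; -22.9150 55.5098]
tr(P') = 70.6906


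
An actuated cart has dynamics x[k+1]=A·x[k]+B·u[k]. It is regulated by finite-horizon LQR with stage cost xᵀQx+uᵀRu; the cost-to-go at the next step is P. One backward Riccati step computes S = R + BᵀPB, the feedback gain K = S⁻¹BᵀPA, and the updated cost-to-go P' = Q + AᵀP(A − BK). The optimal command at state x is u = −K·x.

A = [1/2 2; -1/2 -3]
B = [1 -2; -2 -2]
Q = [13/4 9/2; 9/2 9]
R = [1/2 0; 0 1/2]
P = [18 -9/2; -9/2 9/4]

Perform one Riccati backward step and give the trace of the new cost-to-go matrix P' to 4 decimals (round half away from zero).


13.6760

BᵀP = [27.0000 -9.0000; -27.0000 4.5000]
S = R + BᵀPB = [1/2 0; 0 1/2] + [45.0000 -36.0000; -36.0000 45.0000] = [45.5000 -36.0000; -36.0000 45.5000]
BᵀPA = [18.0000 81.0000; -15.7500 -67.5000]
K = S⁻¹·BᵀPA = [0.3255 1.6216; -0.0886 -0.2005]
A−BK = [-0.0027 -0.0226; -0.0263 -0.1579]
AᵀP(A−BK) = [0.0579 0.2786; 0.2786 1.3680]
P' = Q + AᵀP(A−BK) = [3.3079 4.7786; 4.7786 10.3680]
tr(P') = 13.6760


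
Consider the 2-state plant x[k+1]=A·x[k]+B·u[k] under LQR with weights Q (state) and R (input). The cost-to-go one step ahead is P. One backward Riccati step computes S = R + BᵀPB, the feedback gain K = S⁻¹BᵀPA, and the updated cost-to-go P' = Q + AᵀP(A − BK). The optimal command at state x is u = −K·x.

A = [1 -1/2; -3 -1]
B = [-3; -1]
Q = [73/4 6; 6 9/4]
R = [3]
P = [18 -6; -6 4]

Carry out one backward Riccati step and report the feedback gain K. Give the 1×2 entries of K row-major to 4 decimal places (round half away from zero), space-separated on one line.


-0.6767 0.0752

BᵀP = [-48.0000 14.0000]
S = R + BᵀPB = [3] + [130.0000] = [133.0000]
BᵀPA = [-90.0000 10.0000]
K = S⁻¹·BᵀPA = [-0.6767 0.0752]
A−BK = [-1.0301 -0.2744; -3.6767 -0.9248]
AᵀP(A−BK) = [29.0977 6.7669; 6.7669 1.7481]
P' = Q + AᵀP(A−BK) = [47.3477 12.7669; 12.7669 3.9981]
tr(P') = 51.3459


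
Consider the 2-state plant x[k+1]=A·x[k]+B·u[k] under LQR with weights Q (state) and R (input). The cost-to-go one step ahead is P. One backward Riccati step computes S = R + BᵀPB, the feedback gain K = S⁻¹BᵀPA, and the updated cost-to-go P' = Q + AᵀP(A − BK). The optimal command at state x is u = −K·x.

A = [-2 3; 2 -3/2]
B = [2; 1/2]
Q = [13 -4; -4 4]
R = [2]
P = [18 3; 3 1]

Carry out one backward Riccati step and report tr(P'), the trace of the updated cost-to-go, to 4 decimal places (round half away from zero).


BᵀP = [37.5000 6.5000]
S = R + BᵀPB = [2] + [78.2500] = [80.2500]
BᵀPA = [-62.0000 102.7500]
K = S⁻¹·BᵀPA = [-0.7726 1.2804]
A−BK = [-0.4548 0.4393; 2.3863 -2.1402]
AᵀP(A−BK) = [4.0997 -4.6168; -4.6168 5.6916]
P' = Q + AᵀP(A−BK) = [17.0997 -8.6168; -8.6168 9.6916]
tr(P') = 26.7913

26.7913


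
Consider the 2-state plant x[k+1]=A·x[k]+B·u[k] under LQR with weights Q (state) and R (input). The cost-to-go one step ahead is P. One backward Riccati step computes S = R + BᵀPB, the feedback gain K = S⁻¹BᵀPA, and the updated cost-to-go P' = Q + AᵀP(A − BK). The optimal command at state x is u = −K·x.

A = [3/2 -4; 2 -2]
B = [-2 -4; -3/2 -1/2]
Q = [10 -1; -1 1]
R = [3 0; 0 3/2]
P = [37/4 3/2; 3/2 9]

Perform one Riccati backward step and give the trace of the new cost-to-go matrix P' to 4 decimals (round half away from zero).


20.0894

BᵀP = [-20.7500 -16.5000; -37.7500 -10.5000]
S = R + BᵀPB = [3 0; 0 3/2] + [66.2500 91.2500; 91.2500 156.2500] = [69.2500 91.2500; 91.2500 157.7500]
BᵀPA = [-64.1250 116.0000; -77.6250 172.0000]
K = S⁻¹·BᵀPA = [-1.1674 1.0025; 0.1832 0.5105]
A−BK = [-0.1020 0.0468; 0.3405 -0.2411]
AᵀP(A−BK) = [5.1743 -4.0927; -4.0927 3.9151]
P' = Q + AᵀP(A−BK) = [15.1743 -5.0927; -5.0927 4.9151]
tr(P') = 20.0894


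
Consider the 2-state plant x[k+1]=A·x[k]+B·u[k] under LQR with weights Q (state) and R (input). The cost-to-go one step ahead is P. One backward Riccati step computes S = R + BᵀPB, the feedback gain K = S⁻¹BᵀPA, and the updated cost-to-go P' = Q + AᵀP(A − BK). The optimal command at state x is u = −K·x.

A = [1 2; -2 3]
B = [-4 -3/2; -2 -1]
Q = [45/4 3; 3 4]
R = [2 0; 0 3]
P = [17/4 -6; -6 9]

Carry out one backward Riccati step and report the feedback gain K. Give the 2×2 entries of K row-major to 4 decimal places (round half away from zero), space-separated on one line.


BᵀP = [-5.0000 6.0000; -0.3750 0.0000]
S = R + BᵀPB = [2 0; 0 3] + [8.0000 1.5000; 1.5000 0.5625] = [10.0000 1.5000; 1.5000 3.5625]
BᵀPA = [-17.0000 8.0000; -0.3750 -0.7500]
K = S⁻¹·BᵀPA = [-1.7978 0.8876; 0.6517 -0.5843]
A−BK = [-5.2135 4.6742; -4.9438 4.1910]
AᵀP(A−BK) = [33.9326 -24.6292; -24.6292 18.4607]
P' = Q + AᵀP(A−BK) = [45.1826 -21.6292; -21.6292 22.4607]
tr(P') = 67.6433

-1.7978 0.8876 0.6517 -0.5843


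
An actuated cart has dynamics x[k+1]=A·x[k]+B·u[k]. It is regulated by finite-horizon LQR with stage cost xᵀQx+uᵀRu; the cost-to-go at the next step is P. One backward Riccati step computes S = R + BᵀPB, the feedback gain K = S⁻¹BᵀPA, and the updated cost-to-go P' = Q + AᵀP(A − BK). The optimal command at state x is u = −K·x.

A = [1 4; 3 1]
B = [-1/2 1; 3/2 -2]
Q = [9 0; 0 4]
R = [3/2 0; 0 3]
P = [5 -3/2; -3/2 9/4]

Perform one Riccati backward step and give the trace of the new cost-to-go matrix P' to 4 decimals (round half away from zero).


BᵀP = [-4.7500 4.1250; 8.0000 -6.0000]
S = R + BᵀPB = [3/2 0; 0 3] + [8.5625 -13.0000; -13.0000 20.0000] = [10.0625 -13.0000; -13.0000 23.0000]
BᵀPA = [7.6250 -14.8750; -10.0000 26.0000]
K = S⁻¹·BᵀPA = [0.7267 -0.0661; -0.0240 1.0931]
A−BK = [1.3874 2.8739; 1.8619 3.2853]
AᵀP(A−BK) = [10.4685 18.6847; 18.6847 40.8468]
P' = Q + AᵀP(A−BK) = [19.4685 18.6847; 18.6847 44.8468]
tr(P') = 64.3153

64.3153


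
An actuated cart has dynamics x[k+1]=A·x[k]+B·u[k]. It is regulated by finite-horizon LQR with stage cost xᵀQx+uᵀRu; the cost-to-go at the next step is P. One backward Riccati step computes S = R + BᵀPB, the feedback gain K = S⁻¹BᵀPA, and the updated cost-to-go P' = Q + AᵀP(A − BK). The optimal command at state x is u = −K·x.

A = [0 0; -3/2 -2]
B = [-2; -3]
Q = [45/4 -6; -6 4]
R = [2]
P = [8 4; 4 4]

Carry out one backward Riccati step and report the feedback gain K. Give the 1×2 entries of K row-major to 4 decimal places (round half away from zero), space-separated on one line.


BᵀP = [-28.0000 -20.0000]
S = R + BᵀPB = [2] + [116.0000] = [118.0000]
BᵀPA = [30.0000 40.0000]
K = S⁻¹·BᵀPA = [0.2542 0.3390]
A−BK = [0.5085 0.6780; -0.7373 -0.9831]
AᵀP(A−BK) = [1.3729 1.8305; 1.8305 2.4407]
P' = Q + AᵀP(A−BK) = [12.6229 -4.1695; -4.1695 6.4407]
tr(P') = 19.0636

0.2542 0.3390


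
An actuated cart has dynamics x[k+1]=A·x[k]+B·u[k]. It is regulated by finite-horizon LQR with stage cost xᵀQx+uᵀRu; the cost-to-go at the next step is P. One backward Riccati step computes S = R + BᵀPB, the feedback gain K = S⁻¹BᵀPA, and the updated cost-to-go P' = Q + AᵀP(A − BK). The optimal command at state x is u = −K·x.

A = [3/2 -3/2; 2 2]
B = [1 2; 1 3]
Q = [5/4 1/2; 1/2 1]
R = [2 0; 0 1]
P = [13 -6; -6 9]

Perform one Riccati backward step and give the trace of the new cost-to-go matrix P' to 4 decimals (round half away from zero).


BᵀP = [7.0000 3.0000; 8.0000 15.0000]
S = R + BᵀPB = [2 0; 0 1] + [10.0000 23.0000; 23.0000 61.0000] = [12.0000 23.0000; 23.0000 62.0000]
BᵀPA = [16.5000 -4.5000; 42.0000 18.0000]
K = S⁻¹·BᵀPA = [0.2651 -3.2233; 0.5791 1.4860]
A−BK = [0.0767 -1.2488; -0.0023 0.7651]
AᵀP(A−BK) = [0.5547 -2.4802; -2.4802 59.9965]
P' = Q + AᵀP(A−BK) = [1.8047 -1.9802; -1.9802 60.9965]
tr(P') = 62.8012

62.8012


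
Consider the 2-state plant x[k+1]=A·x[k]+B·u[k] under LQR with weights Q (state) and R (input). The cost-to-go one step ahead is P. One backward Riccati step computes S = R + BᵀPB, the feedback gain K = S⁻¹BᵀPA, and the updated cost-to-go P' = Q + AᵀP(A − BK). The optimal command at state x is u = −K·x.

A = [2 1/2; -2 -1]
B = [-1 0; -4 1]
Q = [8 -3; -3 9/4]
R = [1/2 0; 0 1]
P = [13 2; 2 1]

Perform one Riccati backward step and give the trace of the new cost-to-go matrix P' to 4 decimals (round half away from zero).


28.8182

BᵀP = [-21.0000 -6.0000; 2.0000 1.0000]
S = R + BᵀPB = [1/2 0; 0 1] + [45.0000 -6.0000; -6.0000 1.0000] = [45.5000 -6.0000; -6.0000 2.0000]
BᵀPA = [-30.0000 -4.5000; 2.0000 0.0000]
K = S⁻¹·BᵀPA = [-0.8727 -0.1636; -1.6182 -0.4909]
A−BK = [1.1273 0.3364; -3.8727 -1.1636]
AᵀP(A−BK) = [17.0545 5.0727; 5.0727 1.5136]
P' = Q + AᵀP(A−BK) = [25.0545 2.0727; 2.0727 3.7636]
tr(P') = 28.8182


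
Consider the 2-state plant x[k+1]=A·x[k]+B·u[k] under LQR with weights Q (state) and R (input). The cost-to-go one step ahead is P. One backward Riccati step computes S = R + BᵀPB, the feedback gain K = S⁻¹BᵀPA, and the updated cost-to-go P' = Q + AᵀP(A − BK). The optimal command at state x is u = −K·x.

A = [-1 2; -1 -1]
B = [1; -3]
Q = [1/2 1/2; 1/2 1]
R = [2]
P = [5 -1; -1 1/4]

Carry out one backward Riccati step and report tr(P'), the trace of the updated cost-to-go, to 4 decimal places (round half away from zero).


5.7787

BᵀP = [8.0000 -1.7500]
S = R + BᵀPB = [2] + [13.2500] = [15.2500]
BᵀPA = [-6.2500 17.7500]
K = S⁻¹·BᵀPA = [-0.4098 1.1639]
A−BK = [-0.5902 0.8361; -2.2295 2.4918]
AᵀP(A−BK) = [0.6885 -1.4754; -1.4754 3.5902]
P' = Q + AᵀP(A−BK) = [1.1885 -0.9754; -0.9754 4.5902]
tr(P') = 5.7787


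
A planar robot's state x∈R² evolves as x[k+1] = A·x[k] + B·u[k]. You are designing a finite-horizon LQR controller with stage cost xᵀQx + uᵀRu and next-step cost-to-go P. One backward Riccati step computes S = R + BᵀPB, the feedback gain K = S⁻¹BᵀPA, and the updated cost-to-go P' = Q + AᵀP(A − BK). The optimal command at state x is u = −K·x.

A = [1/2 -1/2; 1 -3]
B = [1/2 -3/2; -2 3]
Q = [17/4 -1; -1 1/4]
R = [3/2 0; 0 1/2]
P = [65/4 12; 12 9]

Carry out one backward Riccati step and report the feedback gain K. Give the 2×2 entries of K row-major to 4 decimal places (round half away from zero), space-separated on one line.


-0.7129 1.4978 0.6086 -1.4468

BᵀP = [-15.8750 -12.0000; 11.6250 9.0000]
S = R + BᵀPB = [3/2 0; 0 1/2] + [16.0625 -12.1875; -12.1875 9.5625] = [17.5625 -12.1875; -12.1875 10.0625]
BᵀPA = [-19.9375 43.9375; 14.8125 -32.8125]
K = S⁻¹·BᵀPA = [-0.7129 1.4978; 0.6086 -1.4468]
A−BK = [1.7694 -3.4191; -2.2517 4.3359]
AᵀP(A−BK) = [1.8343 -3.7700; -3.7700 7.7810]
P' = Q + AᵀP(A−BK) = [6.0843 -4.7700; -4.7700 8.0310]
tr(P') = 14.1153


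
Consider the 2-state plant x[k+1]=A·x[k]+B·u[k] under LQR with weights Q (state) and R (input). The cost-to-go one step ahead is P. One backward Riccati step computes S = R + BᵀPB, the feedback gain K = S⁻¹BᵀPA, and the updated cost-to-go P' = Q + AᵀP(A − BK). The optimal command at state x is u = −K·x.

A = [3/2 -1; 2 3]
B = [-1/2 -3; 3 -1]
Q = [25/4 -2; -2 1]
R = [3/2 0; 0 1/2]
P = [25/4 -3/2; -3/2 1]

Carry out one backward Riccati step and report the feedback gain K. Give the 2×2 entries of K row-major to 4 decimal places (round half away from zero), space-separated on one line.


BᵀP = [-7.6250 3.7500; -17.2500 3.5000]
S = R + BᵀPB = [3/2 0; 0 1/2] + [15.0625 19.1250; 19.1250 48.2500] = [16.5625 19.1250; 19.1250 48.7500]
BᵀPA = [-3.9375 18.8750; -18.8750 27.7500]
K = S⁻¹·BᵀPA = [0.3827 0.8818; -0.5373 0.2233]
A−BK = [0.0794 0.1108; 0.3145 0.5780]
AᵀP(A−BK) = [0.4275 0.5619; 0.5619 1.4099]
P' = Q + AᵀP(A−BK) = [6.6775 -1.4381; -1.4381 2.4099]
tr(P') = 9.0874

0.3827 0.8818 -0.5373 0.2233


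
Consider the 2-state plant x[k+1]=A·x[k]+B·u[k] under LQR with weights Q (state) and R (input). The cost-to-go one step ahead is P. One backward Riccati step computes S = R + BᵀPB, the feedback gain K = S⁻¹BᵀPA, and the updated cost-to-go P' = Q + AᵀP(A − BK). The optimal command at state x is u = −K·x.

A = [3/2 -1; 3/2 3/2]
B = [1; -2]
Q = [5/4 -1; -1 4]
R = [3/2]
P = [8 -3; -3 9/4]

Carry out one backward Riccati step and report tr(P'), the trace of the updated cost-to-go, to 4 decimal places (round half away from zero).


12.8545

BᵀP = [14.0000 -7.5000]
S = R + BᵀPB = [3/2] + [29.0000] = [30.5000]
BᵀPA = [9.7500 -25.2500]
K = S⁻¹·BᵀPA = [0.3197 -0.8279]
A−BK = [1.1803 -0.1721; 2.1393 -0.1557]
AᵀP(A−BK) = [6.4457 -1.1158; -1.1158 1.1588]
P' = Q + AᵀP(A−BK) = [7.6957 -2.1158; -2.1158 5.1588]
tr(P') = 12.8545


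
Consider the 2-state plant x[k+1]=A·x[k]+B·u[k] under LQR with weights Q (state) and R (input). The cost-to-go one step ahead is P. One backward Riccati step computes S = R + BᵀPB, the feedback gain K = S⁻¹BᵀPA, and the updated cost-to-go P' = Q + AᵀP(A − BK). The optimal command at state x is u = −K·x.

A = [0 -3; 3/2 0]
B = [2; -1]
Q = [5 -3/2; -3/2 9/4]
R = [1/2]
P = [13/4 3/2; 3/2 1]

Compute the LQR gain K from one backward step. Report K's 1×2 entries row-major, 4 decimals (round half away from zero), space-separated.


0.3529 -1.7647

BᵀP = [5.0000 2.0000]
S = R + BᵀPB = [1/2] + [8.0000] = [8.5000]
BᵀPA = [3.0000 -15.0000]
K = S⁻¹·BᵀPA = [0.3529 -1.7647]
A−BK = [-0.7059 0.5294; 1.8529 -1.7647]
AᵀP(A−BK) = [1.1912 -1.4559; -1.4559 2.7794]
P' = Q + AᵀP(A−BK) = [6.1912 -2.9559; -2.9559 5.0294]
tr(P') = 11.2206


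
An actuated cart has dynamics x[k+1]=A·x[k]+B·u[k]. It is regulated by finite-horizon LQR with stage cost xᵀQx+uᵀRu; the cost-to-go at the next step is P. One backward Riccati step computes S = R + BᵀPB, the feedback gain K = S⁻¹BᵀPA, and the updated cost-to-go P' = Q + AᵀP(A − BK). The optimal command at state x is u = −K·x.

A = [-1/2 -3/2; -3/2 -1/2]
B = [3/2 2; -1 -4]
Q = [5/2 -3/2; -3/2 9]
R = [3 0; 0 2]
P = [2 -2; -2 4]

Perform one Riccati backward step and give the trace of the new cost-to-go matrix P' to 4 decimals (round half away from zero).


14.0377

BᵀP = [5.0000 -7.0000; 12.0000 -20.0000]
S = R + BᵀPB = [3 0; 0 2] + [14.5000 38.0000; 38.0000 104.0000] = [17.5000 38.0000; 38.0000 106.0000]
BᵀPA = [8.0000 -4.0000; 24.0000 -8.0000]
K = S⁻¹·BᵀPA = [-0.1557 -0.2920; 0.2822 0.0292]
A−BK = [-0.8309 -1.1204; -0.5268 -0.6752]
AᵀP(A−BK) = [0.9720 1.1350; 1.1350 1.5657]
P' = Q + AᵀP(A−BK) = [3.4720 -0.3650; -0.3650 10.5657]
tr(P') = 14.0377


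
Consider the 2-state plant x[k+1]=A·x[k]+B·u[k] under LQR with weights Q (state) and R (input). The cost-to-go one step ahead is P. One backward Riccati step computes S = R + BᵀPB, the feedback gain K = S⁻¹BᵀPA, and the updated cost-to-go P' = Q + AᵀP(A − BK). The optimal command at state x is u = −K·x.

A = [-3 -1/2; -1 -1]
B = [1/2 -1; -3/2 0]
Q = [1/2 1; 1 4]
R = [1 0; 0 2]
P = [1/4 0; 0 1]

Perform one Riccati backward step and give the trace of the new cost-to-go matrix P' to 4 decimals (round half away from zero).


7.5126

BᵀP = [0.1250 -1.5000; -0.2500 0.0000]
S = R + BᵀPB = [1 0; 0 2] + [2.3125 -0.1250; -0.1250 0.2500] = [3.3125 -0.1250; -0.1250 2.2500]
BᵀPA = [1.1250 1.4375; 0.7500 0.1250]
K = S⁻¹·BᵀPA = [0.3529 0.4370; 0.3529 0.0798]
A−BK = [-2.8235 -0.6387; -0.4706 -0.3445]
AᵀP(A−BK) = [2.5882 0.8235; 0.8235 0.4244]
P' = Q + AᵀP(A−BK) = [3.0882 1.8235; 1.8235 4.4244]
tr(P') = 7.5126


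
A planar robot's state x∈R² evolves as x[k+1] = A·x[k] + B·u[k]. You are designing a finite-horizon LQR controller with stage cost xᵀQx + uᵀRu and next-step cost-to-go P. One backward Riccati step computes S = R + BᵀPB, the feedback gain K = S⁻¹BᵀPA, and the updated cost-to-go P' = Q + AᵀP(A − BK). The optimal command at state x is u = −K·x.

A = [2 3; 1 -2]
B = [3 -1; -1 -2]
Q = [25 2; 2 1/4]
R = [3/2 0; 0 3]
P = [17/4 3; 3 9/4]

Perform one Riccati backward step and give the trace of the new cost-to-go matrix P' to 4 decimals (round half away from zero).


BᵀP = [9.7500 6.7500; -10.2500 -7.5000]
S = R + BᵀPB = [3/2 0; 0 3] + [22.5000 -23.2500; -23.2500 25.2500] = [24.0000 -23.2500; -23.2500 28.2500]
BᵀPA = [26.2500 15.7500; -28.0000 -15.7500]
K = S⁻¹·BᵀPA = [0.6589 0.5730; -0.4488 -0.0859]
A−BK = [-0.4256 1.1951; 0.7613 -1.5989]
AᵀP(A−BK) = [1.3854 0.5525; 0.5525 0.8718]
P' = Q + AᵀP(A−BK) = [26.3854 2.5525; 2.5525 1.1218]
tr(P') = 27.5072

27.5072


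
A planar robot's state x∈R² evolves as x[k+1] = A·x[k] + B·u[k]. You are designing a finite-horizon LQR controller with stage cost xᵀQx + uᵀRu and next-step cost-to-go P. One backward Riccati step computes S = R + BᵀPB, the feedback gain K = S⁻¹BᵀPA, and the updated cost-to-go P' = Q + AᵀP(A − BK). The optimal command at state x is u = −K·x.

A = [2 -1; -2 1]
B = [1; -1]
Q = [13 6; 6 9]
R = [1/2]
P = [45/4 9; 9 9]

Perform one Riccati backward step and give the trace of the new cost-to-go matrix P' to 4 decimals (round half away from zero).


24.0455

BᵀP = [2.2500 0.0000]
S = R + BᵀPB = [1/2] + [2.2500] = [2.7500]
BᵀPA = [4.5000 -2.2500]
K = S⁻¹·BᵀPA = [1.6364 -0.8182]
A−BK = [0.3636 -0.1818; -0.3636 0.1818]
AᵀP(A−BK) = [1.6364 -0.8182; -0.8182 0.4091]
P' = Q + AᵀP(A−BK) = [14.6364 5.1818; 5.1818 9.4091]
tr(P') = 24.0455


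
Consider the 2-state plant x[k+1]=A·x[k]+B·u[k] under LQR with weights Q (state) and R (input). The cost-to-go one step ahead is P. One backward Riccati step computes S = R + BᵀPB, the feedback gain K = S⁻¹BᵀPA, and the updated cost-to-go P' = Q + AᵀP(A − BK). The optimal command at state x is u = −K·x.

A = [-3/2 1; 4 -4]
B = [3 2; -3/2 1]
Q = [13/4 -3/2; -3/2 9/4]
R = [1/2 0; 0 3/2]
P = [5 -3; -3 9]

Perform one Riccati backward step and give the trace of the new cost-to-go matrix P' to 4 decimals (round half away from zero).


15.5044

BᵀP = [19.5000 -22.5000; 7.0000 3.0000]
S = R + BᵀPB = [1/2 0; 0 3/2] + [92.2500 16.5000; 16.5000 17.0000] = [92.7500 16.5000; 16.5000 18.5000]
BᵀPA = [-119.2500 109.5000; 1.5000 -5.0000]
K = S⁻¹·BᵀPA = [-1.5453 1.4604; 1.4593 -1.5728]
A−BK = [0.2173 -0.2356; 0.2227 -0.2366]
AᵀP(A−BK) = [4.7805 -4.9898; -4.9898 5.2238]
P' = Q + AᵀP(A−BK) = [8.0305 -6.4898; -6.4898 7.4738]
tr(P') = 15.5044


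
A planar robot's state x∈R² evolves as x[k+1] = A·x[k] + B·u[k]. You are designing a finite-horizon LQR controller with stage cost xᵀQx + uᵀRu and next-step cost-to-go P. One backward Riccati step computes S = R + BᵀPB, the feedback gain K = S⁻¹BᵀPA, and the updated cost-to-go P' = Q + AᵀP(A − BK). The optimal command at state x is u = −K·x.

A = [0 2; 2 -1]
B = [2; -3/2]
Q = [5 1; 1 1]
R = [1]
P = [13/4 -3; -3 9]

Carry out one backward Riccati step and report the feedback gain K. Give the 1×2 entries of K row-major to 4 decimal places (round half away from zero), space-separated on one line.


BᵀP = [11.0000 -19.5000]
S = R + BᵀPB = [1] + [51.2500] = [52.2500]
BᵀPA = [-39.0000 41.5000]
K = S⁻¹·BᵀPA = [-0.7464 0.7943]
A−BK = [1.4928 0.4115; 0.8804 0.1914]
AᵀP(A−BK) = [6.8900 0.9761; 0.9761 1.0383]
P' = Q + AᵀP(A−BK) = [11.8900 1.9761; 1.9761 2.0383]
tr(P') = 13.9282

-0.7464 0.7943


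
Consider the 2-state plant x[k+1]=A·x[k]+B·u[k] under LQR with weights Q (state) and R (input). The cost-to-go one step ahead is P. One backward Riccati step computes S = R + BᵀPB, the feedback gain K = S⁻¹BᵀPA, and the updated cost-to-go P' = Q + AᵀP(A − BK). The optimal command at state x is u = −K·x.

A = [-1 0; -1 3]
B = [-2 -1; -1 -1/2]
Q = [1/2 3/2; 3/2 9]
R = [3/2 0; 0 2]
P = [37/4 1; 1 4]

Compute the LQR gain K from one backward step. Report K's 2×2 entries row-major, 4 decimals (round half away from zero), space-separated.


BᵀP = [-19.5000 -6.0000; -9.7500 -3.0000]
S = R + BᵀPB = [3/2 0; 0 2] + [45.0000 22.5000; 22.5000 11.2500] = [46.5000 22.5000; 22.5000 13.2500]
BᵀPA = [25.5000 -18.0000; 12.7500 -9.0000]
K = S⁻¹·BᵀPA = [0.4642 -0.3276; 0.1741 -0.1229]
A−BK = [0.1024 -0.7782; -0.4488 2.6109]
AᵀP(A−BK) = [1.1945 -5.0785; -5.0785 28.9966]
P' = Q + AᵀP(A−BK) = [1.6945 -3.5785; -3.5785 37.9966]
tr(P') = 39.6911

0.4642 -0.3276 0.1741 -0.1229


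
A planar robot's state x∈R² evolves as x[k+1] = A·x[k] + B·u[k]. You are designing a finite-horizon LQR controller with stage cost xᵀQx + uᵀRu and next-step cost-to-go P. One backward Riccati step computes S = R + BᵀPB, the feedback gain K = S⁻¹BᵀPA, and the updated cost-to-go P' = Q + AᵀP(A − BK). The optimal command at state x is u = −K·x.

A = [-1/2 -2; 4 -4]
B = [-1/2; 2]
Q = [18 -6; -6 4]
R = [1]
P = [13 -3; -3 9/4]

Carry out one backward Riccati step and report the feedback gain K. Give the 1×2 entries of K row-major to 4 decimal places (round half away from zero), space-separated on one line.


BᵀP = [-12.5000 6.0000]
S = R + BᵀPB = [1] + [18.2500] = [19.2500]
BᵀPA = [30.2500 1.0000]
K = S⁻¹·BᵀPA = [1.5714 0.0519]
A−BK = [0.2857 -1.9740; 0.8571 -4.1039]
AᵀP(A−BK) = [3.7143 -6.5714; -6.5714 39.9481]
P' = Q + AᵀP(A−BK) = [21.7143 -12.5714; -12.5714 43.9481]
tr(P') = 65.6623

1.5714 0.0519


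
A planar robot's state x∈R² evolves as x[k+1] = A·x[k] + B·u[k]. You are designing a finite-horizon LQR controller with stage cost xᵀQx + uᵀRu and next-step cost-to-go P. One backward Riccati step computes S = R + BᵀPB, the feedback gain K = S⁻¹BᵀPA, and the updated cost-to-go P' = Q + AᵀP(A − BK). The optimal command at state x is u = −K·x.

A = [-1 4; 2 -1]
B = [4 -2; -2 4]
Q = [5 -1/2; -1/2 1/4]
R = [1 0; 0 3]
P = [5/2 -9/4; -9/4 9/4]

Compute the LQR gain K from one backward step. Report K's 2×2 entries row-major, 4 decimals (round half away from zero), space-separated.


BᵀP = [14.5000 -13.5000; -14.0000 13.5000]
S = R + BᵀPB = [1 0; 0 3] + [85.0000 -83.0000; -83.0000 82.0000] = [86.0000 -83.0000; -83.0000 85.0000]
BᵀPA = [-41.5000 71.5000; 41.0000 -69.5000]
K = S⁻¹·BᵀPA = [-0.2957 0.7340; 0.1936 -0.1010]
A−BK = [0.5701 0.8622; 0.6342 0.8717]
AᵀP(A−BK) = [0.2904 -0.1514; -0.1514 0.7553]
P' = Q + AᵀP(A−BK) = [5.2904 -0.6514; -0.6514 1.0053]
tr(P') = 6.2957

-0.2957 0.7340 0.1936 -0.1010


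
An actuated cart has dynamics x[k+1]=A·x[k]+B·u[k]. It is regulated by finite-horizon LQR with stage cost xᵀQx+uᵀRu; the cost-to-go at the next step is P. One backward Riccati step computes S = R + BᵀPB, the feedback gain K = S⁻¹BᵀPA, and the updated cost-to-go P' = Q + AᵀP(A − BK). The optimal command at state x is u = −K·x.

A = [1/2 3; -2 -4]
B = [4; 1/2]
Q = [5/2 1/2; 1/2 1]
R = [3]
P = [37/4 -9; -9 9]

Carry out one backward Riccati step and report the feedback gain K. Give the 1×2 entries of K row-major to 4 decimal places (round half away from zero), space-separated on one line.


0.6759 1.9062

BᵀP = [32.5000 -31.5000]
S = R + BᵀPB = [3] + [114.2500] = [117.2500]
BᵀPA = [79.2500 223.5000]
K = S⁻¹·BᵀPA = [0.6759 1.9062]
A−BK = [-2.2036 -4.6247; -2.3380 -4.9531]
AᵀP(A−BK) = [2.7469 6.8100; 6.8100 17.2180]
P' = Q + AᵀP(A−BK) = [5.2469 7.3100; 7.3100 18.2180]
tr(P') = 23.4650
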